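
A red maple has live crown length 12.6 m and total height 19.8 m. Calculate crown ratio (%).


Formula: Crown Ratio = (Crown Length / Total Height) * 100
CR = (12.6 m / 19.8 m) * 100
CR = 0.6364 * 100 = 63.6%

63.6


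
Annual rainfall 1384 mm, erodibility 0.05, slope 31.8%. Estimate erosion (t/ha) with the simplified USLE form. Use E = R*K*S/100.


Formula: E = R * K * S / 100  (simplified USLE)
R * K = 1384 * 0.05 = 69.2
E = 69.2 * 31.8 / 100 = 22.01 t/ha

22.01


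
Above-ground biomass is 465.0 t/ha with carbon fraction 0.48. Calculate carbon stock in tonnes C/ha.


Formula: Carbon Stock = Biomass * Carbon Fraction
C = 465.0 t/ha * 0.48
C = 223.2 t C/ha

223.2


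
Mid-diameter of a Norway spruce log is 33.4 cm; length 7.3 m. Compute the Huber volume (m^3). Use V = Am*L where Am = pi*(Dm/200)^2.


Huber: V = Am * L,  Am = pi*(Dm/200)^2
Am = pi*(33.4/200)^2 = 0.087616 m^2
V = 0.087616*7.3 = 0.6396 m^3

0.6396


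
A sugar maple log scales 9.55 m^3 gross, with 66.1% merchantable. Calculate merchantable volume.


Formula: MV = V_total * (merchantable_pct / 100)
Merchantable fraction = 66.1% / 100 = 0.661
MV = 9.55 m^3 * 0.661 = 6.313 m^3

6.313


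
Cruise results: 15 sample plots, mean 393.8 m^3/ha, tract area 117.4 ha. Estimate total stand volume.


Formula: Total Volume = Mean Volume per ha * Total Area
Total Volume = 393.8 m^3/ha * 117.4 ha
Total Volume = 46232 m^3

46232


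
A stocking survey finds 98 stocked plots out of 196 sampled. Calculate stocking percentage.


Formula: Stocking % = stocked plots / total plots * 100
Stocking = 98 / 196 * 100
Stocking = 0.5 * 100 = 50.0%

50.0


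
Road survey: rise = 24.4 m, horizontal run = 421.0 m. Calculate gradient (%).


Formula: Gradient = rise / run * 100
Gradient = 24.4 / 421.0 * 100 = 5.8%

5.8


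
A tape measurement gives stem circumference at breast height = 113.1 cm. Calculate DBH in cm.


Formula: DBH = C / pi
DBH = 113.1 / pi
pi = 3.14159...
DBH = 36.0 cm

36.0


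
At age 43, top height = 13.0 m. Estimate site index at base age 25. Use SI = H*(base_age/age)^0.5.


Formula: SI = H_dom * (base_age / age)^0.5
Age ratio = 25 / 43 = 0.5814
sqrt(age_ratio) = 0.76249
SI = 13.0 * 0.76249 = 9.9 m

9.9


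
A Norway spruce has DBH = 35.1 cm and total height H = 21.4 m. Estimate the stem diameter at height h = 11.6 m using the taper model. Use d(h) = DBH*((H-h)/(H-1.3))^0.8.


Taper: d(h) = DBH * ((H - h) / (H - 1.3))^0.8
Numerator = H - h = 21.4 - 11.6 = 9.8 m
Denominator = H - 1.3 = 21.4 - 1.3 = 20.1 m
Ratio = 9.8 / 20.1 = 0.48756
d = 35.1 * 0.48756^0.8 = 19.8 cm

19.8


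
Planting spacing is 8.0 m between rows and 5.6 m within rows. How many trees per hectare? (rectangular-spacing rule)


Formula: TPH = 10000 m^2/ha / (spacing_x * spacing_y)
Area per tree = 8.0 m * 5.6 m = 44.8 m^2
TPH = 10000 / 44.8 = 223 trees/ha

223


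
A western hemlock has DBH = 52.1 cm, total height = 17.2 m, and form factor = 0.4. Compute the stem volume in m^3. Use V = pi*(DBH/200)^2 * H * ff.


Formula: V = pi * (DBH/200)^2 * H * ff
Radius = DBH/200 = 52.1/200 = 0.2605 m
Radius^2 = 0.2605^2 = 0.06786025 m^2
V = pi * 0.06786025 * 17.2 * 0.4
V = 1.467 m^3

1.467


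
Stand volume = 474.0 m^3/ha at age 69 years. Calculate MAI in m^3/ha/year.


Formula: MAI = Total Volume / Stand Age
MAI = 474.0 m^3/ha / 69 years
MAI = 6.87 m^3/ha/year

6.87


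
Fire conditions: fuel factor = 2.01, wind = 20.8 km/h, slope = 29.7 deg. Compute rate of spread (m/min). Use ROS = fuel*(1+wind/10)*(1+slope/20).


Formula: ROS = fuel * (1 + wind/10) * (1 + slope/20)
Wind factor = 1 + 20.8/10 = 3.08
Slope factor = 1 + 29.7/20 = 2.485
ROS = 2.01 * 3.08 * 2.485 = 15.38 m/min

15.38


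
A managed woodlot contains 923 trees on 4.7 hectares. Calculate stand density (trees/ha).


Formula: Stand Density = N_trees / Area_ha
Density = 923 trees / 4.7 ha
Density = 196 trees/ha

196


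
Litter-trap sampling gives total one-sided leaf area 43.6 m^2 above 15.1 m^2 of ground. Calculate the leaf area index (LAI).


Formula: LAI = total leaf area / ground area  (dimensionless)
LAI = 43.6 m^2 / 15.1 m^2
LAI = 2.89

2.89


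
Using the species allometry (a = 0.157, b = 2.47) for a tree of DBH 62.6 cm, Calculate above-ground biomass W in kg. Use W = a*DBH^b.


Formula: W = a * DBH^b  (allometric power law)
DBH^b = 62.6^2.47 = 27386.6305
W = 0.157 * 27386.6305 = 4299.7 kg

4299.7


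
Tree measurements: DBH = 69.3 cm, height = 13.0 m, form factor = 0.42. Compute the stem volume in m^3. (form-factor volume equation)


Formula: V = pi * (DBH/200)^2 * H * ff
Radius = DBH/200 = 69.3/200 = 0.3465 m
Radius^2 = 0.3465^2 = 0.12006225 m^2
V = pi * 0.12006225 * 13.0 * 0.42
V = 2.059 m^3

2.059


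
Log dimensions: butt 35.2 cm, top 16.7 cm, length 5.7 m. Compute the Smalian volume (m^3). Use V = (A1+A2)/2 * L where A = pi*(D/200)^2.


Smalian: V = (A1 + A2)/2 * L,  A = pi*(D/200)^2
A1 = pi*(35.2/200)^2 = 0.097314 m^2
A2 = pi*(16.7/200)^2 = 0.021904 m^2
V = (0.097314+0.021904)/2*5.7 = 0.3398 m^3

0.3398


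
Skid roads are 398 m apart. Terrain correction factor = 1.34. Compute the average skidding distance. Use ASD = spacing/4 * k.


Formula: ASD = (spacing / 4) * correction
Uncorrected distance = spacing / 4 = 398 / 4 = 99.5 m
ASD = 99.5 * 1.34 = 133 m

133


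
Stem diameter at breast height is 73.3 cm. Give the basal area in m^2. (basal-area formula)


Formula: BA = pi * (DBH/2)^2 / 10000  (cm^2 to m^2)
Radius = DBH/2 = 73.3/2 = 36.65 cm
BA = pi * 36.65^2 / 10000
   = 4219.8579 cm^2 / 10000
   = 0.422 m^2

0.422


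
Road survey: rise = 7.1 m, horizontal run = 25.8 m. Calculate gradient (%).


Formula: Gradient = rise / run * 100
Gradient = 7.1 / 25.8 * 100 = 27.5%

27.5


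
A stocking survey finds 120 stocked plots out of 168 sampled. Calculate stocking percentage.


Formula: Stocking % = stocked plots / total plots * 100
Stocking = 120 / 168 * 100
Stocking = 0.7143 * 100 = 71.4%

71.4


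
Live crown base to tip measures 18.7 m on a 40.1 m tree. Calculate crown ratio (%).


Formula: Crown Ratio = (Crown Length / Total Height) * 100
CR = (18.7 m / 40.1 m) * 100
CR = 0.4663 * 100 = 46.6%

46.6


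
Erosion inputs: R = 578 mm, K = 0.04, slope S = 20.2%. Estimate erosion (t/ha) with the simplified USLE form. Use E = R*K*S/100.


Formula: E = R * K * S / 100  (simplified USLE)
R * K = 578 * 0.04 = 23.12
E = 23.12 * 20.2 / 100 = 4.67 t/ha

4.67


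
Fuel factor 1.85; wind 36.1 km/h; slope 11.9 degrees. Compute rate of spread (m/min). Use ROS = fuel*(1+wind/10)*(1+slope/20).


Formula: ROS = fuel * (1 + wind/10) * (1 + slope/20)
Wind factor = 1 + 36.1/10 = 4.61
Slope factor = 1 + 11.9/20 = 1.595
ROS = 1.85 * 4.61 * 1.595 = 13.6 m/min

13.6


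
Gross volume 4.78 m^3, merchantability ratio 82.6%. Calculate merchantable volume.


Formula: MV = V_total * (merchantable_pct / 100)
Merchantable fraction = 82.6% / 100 = 0.826
MV = 4.78 m^3 * 0.826 = 3.948 m^3

3.948


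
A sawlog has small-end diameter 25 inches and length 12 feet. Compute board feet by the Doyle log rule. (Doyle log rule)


Doyle: BF = (D - 4)^2 * L / 16
Adjusted diameter = 25 - 4 = 21 in
(D-4)^2 = 21^2 = 441
BF = 441 * 12 / 16 = 331 BF

331


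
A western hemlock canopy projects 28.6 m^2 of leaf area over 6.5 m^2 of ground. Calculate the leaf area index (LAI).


Formula: LAI = total leaf area / ground area  (dimensionless)
LAI = 28.6 m^2 / 6.5 m^2
LAI = 4.4

4.4


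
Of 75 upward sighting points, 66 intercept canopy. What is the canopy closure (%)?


Formula: Canopy closure = covered points / total points * 100
Closure = 66 / 75 * 100
Closure = 0.88 * 100 = 88.0%

88.0


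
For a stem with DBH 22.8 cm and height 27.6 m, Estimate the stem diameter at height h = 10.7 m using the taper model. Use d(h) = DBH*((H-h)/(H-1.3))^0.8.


Taper: d(h) = DBH * ((H - h) / (H - 1.3))^0.8
Numerator = H - h = 27.6 - 10.7 = 16.9 m
Denominator = H - 1.3 = 27.6 - 1.3 = 26.3 m
Ratio = 16.9 / 26.3 = 0.64259
d = 22.8 * 0.64259^0.8 = 16.0 cm

16.0


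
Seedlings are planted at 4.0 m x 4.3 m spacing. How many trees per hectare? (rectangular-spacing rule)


Formula: TPH = 10000 m^2/ha / (spacing_x * spacing_y)
Area per tree = 4.0 m * 4.3 m = 17.2 m^2
TPH = 10000 / 17.2 = 581 trees/ha

581


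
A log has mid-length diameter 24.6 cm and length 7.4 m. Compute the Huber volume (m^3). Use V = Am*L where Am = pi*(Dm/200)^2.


Huber: V = Am * L,  Am = pi*(Dm/200)^2
Am = pi*(24.6/200)^2 = 0.047529 m^2
V = 0.047529*7.4 = 0.3517 m^3

0.3517


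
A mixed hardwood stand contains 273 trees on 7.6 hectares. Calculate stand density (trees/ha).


Formula: Stand Density = N_trees / Area_ha
Density = 273 trees / 7.6 ha
Density = 36 trees/ha

36


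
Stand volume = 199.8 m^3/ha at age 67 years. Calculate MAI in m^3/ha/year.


Formula: MAI = Total Volume / Stand Age
MAI = 199.8 m^3/ha / 67 years
MAI = 2.98 m^3/ha/year

2.98


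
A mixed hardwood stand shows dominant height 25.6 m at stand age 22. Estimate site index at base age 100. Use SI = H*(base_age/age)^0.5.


Formula: SI = H_dom * (base_age / age)^0.5
Age ratio = 100 / 22 = 4.54545
sqrt(age_ratio) = 2.13201
SI = 25.6 * 2.13201 = 54.6 m

54.6


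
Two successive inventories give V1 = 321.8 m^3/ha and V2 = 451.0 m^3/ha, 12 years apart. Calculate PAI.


Formula: PAI = (V_T2 - V_T1) / (T2 - T1)
Volume increment = 451.0 - 321.8 = 129.2 m^3/ha
PAI = 129.2 / 12 = 10.77 m^3/ha/year

10.77


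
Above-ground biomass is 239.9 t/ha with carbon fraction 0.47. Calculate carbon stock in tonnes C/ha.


Formula: Carbon Stock = Biomass * Carbon Fraction
C = 239.9 t/ha * 0.47
C = 112.8 t C/ha

112.8


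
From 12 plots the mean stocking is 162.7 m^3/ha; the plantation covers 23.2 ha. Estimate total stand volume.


Formula: Total Volume = Mean Volume per ha * Total Area
Total Volume = 162.7 m^3/ha * 23.2 ha
Total Volume = 3775 m^3

3775


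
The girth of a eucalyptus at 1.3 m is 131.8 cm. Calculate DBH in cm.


Formula: DBH = C / pi
DBH = 131.8 / pi
pi = 3.14159...
DBH = 42.0 cm

42.0


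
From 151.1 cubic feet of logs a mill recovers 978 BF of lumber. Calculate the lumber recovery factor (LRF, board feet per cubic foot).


Formula: LRF = Lumber Output (BF) / Log Input (ft^3)
LRF = 978 BF / 151.1 ft^3
LRF = 6.47 BF/ft^3

6.47


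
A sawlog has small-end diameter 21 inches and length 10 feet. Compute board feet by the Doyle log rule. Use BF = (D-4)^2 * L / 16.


Doyle: BF = (D - 4)^2 * L / 16
Adjusted diameter = 21 - 4 = 17 in
(D-4)^2 = 17^2 = 289
BF = 289 * 10 / 16 = 181 BF

181


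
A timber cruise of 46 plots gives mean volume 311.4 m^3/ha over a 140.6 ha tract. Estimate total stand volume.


Formula: Total Volume = Mean Volume per ha * Total Area
Total Volume = 311.4 m^3/ha * 140.6 ha
Total Volume = 43783 m^3

43783


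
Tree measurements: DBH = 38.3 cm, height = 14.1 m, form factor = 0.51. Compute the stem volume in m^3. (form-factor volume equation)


Formula: V = pi * (DBH/200)^2 * H * ff
Radius = DBH/200 = 38.3/200 = 0.1915 m
Radius^2 = 0.1915^2 = 0.03667225 m^2
V = pi * 0.03667225 * 14.1 * 0.51
V = 0.828 m^3

0.828


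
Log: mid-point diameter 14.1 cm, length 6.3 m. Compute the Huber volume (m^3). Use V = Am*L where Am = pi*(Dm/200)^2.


Huber: V = Am * L,  Am = pi*(Dm/200)^2
Am = pi*(14.1/200)^2 = 0.015615 m^2
V = 0.015615*6.3 = 0.0984 m^3

0.0984


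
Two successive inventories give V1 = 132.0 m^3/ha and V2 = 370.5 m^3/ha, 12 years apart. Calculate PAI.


Formula: PAI = (V_T2 - V_T1) / (T2 - T1)
Volume increment = 370.5 - 132.0 = 238.5 m^3/ha
PAI = 238.5 / 12 = 19.88 m^3/ha/year

19.88


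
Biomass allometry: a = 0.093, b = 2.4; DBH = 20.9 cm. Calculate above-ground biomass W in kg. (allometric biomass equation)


Formula: W = a * DBH^b  (allometric power law)
DBH^b = 20.9^2.4 = 1473.5032
W = 0.093 * 1473.5032 = 137.0 kg

137.0


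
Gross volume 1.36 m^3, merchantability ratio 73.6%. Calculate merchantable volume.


Formula: MV = V_total * (merchantable_pct / 100)
Merchantable fraction = 73.6% / 100 = 0.736
MV = 1.36 m^3 * 0.736 = 1.001 m^3

1.001


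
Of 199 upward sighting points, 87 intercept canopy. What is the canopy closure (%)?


Formula: Canopy closure = covered points / total points * 100
Closure = 87 / 199 * 100
Closure = 0.4372 * 100 = 43.7%

43.7


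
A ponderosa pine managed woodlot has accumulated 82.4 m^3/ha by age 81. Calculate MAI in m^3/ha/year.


Formula: MAI = Total Volume / Stand Age
MAI = 82.4 m^3/ha / 81 years
MAI = 1.02 m^3/ha/year

1.02


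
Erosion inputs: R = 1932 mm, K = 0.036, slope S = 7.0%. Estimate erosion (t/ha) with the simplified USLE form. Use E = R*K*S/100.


Formula: E = R * K * S / 100  (simplified USLE)
R * K = 1932 * 0.036 = 69.552
E = 69.552 * 7.0 / 100 = 4.87 t/ha

4.87


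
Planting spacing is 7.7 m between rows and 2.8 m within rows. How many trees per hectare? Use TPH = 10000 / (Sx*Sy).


Formula: TPH = 10000 m^2/ha / (spacing_x * spacing_y)
Area per tree = 7.7 m * 2.8 m = 21.56 m^2
TPH = 10000 / 21.56 = 464 trees/ha

464


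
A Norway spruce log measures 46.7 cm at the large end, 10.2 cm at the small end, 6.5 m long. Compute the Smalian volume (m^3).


Smalian: V = (A1 + A2)/2 * L,  A = pi*(D/200)^2
A1 = pi*(46.7/200)^2 = 0.171287 m^2
A2 = pi*(10.2/200)^2 = 0.008171 m^2
V = (0.171287+0.008171)/2*6.5 = 0.5832 m^3

0.5832


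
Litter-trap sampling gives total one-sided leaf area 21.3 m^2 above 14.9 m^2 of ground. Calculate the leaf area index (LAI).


Formula: LAI = total leaf area / ground area  (dimensionless)
LAI = 21.3 m^2 / 14.9 m^2
LAI = 1.43

1.43


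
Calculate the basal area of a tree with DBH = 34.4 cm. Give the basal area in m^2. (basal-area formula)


Formula: BA = pi * (DBH/2)^2 / 10000  (cm^2 to m^2)
Radius = DBH/2 = 34.4/2 = 17.2 cm
BA = pi * 17.2^2 / 10000
   = 929.4088 cm^2 / 10000
   = 0.0929 m^2

0.0929


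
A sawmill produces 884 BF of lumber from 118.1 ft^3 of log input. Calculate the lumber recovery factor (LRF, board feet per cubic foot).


Formula: LRF = Lumber Output (BF) / Log Input (ft^3)
LRF = 884 BF / 118.1 ft^3
LRF = 7.49 BF/ft^3

7.49


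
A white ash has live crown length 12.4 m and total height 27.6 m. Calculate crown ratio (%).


Formula: Crown Ratio = (Crown Length / Total Height) * 100
CR = (12.4 m / 27.6 m) * 100
CR = 0.4493 * 100 = 44.9%

44.9


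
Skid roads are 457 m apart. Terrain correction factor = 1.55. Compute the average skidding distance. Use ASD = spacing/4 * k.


Formula: ASD = (spacing / 4) * correction
Uncorrected distance = spacing / 4 = 457 / 4 = 114.25 m
ASD = 114.25 * 1.55 = 177 m

177


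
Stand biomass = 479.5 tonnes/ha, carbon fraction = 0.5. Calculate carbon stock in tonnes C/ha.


Formula: Carbon Stock = Biomass * Carbon Fraction
C = 479.5 t/ha * 0.5
C = 239.8 t C/ha

239.8


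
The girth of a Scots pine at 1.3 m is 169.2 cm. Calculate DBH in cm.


Formula: DBH = C / pi
DBH = 169.2 / pi
pi = 3.14159...
DBH = 53.9 cm

53.9


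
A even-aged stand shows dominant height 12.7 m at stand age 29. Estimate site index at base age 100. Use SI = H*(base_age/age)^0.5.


Formula: SI = H_dom * (base_age / age)^0.5
Age ratio = 100 / 29 = 3.44828
sqrt(age_ratio) = 1.85695
SI = 12.7 * 1.85695 = 23.6 m

23.6


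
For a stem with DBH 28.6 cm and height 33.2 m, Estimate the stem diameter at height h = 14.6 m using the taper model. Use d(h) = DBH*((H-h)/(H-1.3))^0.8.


Taper: d(h) = DBH * ((H - h) / (H - 1.3))^0.8
Numerator = H - h = 33.2 - 14.6 = 18.6 m
Denominator = H - 1.3 = 33.2 - 1.3 = 31.9 m
Ratio = 18.6 / 31.9 = 0.58307
d = 28.6 * 0.58307^0.8 = 18.6 cm

18.6


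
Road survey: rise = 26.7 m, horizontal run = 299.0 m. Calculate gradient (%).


Formula: Gradient = rise / run * 100
Gradient = 26.7 / 299.0 * 100 = 8.9%

8.9


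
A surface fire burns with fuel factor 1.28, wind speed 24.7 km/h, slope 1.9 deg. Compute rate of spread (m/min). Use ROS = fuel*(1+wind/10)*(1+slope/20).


Formula: ROS = fuel * (1 + wind/10) * (1 + slope/20)
Wind factor = 1 + 24.7/10 = 3.47
Slope factor = 1 + 1.9/20 = 1.095
ROS = 1.28 * 3.47 * 1.095 = 4.86 m/min

4.86


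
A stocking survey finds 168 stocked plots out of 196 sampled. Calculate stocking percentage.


Formula: Stocking % = stocked plots / total plots * 100
Stocking = 168 / 196 * 100
Stocking = 0.8571 * 100 = 85.7%

85.7


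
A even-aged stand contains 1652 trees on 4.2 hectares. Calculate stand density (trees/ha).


Formula: Stand Density = N_trees / Area_ha
Density = 1652 trees / 4.2 ha
Density = 393 trees/ha

393


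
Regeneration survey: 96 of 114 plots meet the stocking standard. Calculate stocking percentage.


Formula: Stocking % = stocked plots / total plots * 100
Stocking = 96 / 114 * 100
Stocking = 0.8421 * 100 = 84.2%

84.2


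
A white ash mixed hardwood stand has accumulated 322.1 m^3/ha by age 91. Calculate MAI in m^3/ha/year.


Formula: MAI = Total Volume / Stand Age
MAI = 322.1 m^3/ha / 91 years
MAI = 3.54 m^3/ha/year

3.54


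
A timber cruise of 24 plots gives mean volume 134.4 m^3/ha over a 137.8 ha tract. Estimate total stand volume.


Formula: Total Volume = Mean Volume per ha * Total Area
Total Volume = 134.4 m^3/ha * 137.8 ha
Total Volume = 18520 m^3

18520


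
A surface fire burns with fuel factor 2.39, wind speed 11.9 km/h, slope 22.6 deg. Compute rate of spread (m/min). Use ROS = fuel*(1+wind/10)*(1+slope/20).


Formula: ROS = fuel * (1 + wind/10) * (1 + slope/20)
Wind factor = 1 + 11.9/10 = 2.19
Slope factor = 1 + 22.6/20 = 2.13
ROS = 2.39 * 2.19 * 2.13 = 11.15 m/min

11.15


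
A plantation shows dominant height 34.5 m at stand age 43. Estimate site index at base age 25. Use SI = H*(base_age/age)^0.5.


Formula: SI = H_dom * (base_age / age)^0.5
Age ratio = 25 / 43 = 0.5814
sqrt(age_ratio) = 0.76249
SI = 34.5 * 0.76249 = 26.3 m

26.3


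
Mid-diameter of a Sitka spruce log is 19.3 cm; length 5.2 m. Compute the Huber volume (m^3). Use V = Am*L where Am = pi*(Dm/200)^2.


Huber: V = Am * L,  Am = pi*(Dm/200)^2
Am = pi*(19.3/200)^2 = 0.029255 m^2
V = 0.029255*5.2 = 0.1521 m^3

0.1521


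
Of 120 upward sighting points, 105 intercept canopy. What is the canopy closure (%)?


Formula: Canopy closure = covered points / total points * 100
Closure = 105 / 120 * 100
Closure = 0.875 * 100 = 87.5%

87.5


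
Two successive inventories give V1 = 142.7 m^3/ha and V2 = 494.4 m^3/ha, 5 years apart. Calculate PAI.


Formula: PAI = (V_T2 - V_T1) / (T2 - T1)
Volume increment = 494.4 - 142.7 = 351.7 m^3/ha
PAI = 351.7 / 5 = 70.34 m^3/ha/year

70.34


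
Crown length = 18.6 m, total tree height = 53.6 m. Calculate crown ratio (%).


Formula: Crown Ratio = (Crown Length / Total Height) * 100
CR = (18.6 m / 53.6 m) * 100
CR = 0.347 * 100 = 34.7%

34.7


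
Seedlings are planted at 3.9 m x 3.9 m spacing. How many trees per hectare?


Formula: TPH = 10000 m^2/ha / (spacing_x * spacing_y)
Area per tree = 3.9 m * 3.9 m = 15.21 m^2
TPH = 10000 / 15.21 = 657 trees/ha

657


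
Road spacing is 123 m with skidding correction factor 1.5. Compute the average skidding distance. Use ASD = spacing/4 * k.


Formula: ASD = (spacing / 4) * correction
Uncorrected distance = spacing / 4 = 123 / 4 = 30.75 m
ASD = 30.75 * 1.5 = 46 m

46


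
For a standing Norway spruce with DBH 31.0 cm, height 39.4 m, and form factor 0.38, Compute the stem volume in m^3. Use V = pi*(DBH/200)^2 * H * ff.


Formula: V = pi * (DBH/200)^2 * H * ff
Radius = DBH/200 = 31.0/200 = 0.155 m
Radius^2 = 0.155^2 = 0.024025 m^2
V = pi * 0.024025 * 39.4 * 0.38
V = 1.13 m^3

1.13


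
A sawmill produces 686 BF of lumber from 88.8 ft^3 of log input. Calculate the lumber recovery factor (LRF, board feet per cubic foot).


Formula: LRF = Lumber Output (BF) / Log Input (ft^3)
LRF = 686 BF / 88.8 ft^3
LRF = 7.73 BF/ft^3

7.73


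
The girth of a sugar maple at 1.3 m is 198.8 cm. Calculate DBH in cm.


Formula: DBH = C / pi
DBH = 198.8 / pi
pi = 3.14159...
DBH = 63.3 cm

63.3


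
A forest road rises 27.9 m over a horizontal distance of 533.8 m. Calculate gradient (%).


Formula: Gradient = rise / run * 100
Gradient = 27.9 / 533.8 * 100 = 5.2%

5.2


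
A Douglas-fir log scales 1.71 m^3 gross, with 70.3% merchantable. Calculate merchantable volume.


Formula: MV = V_total * (merchantable_pct / 100)
Merchantable fraction = 70.3% / 100 = 0.703
MV = 1.71 m^3 * 0.703 = 1.202 m^3

1.202


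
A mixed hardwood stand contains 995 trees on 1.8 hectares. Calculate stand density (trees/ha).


Formula: Stand Density = N_trees / Area_ha
Density = 995 trees / 1.8 ha
Density = 553 trees/ha

553


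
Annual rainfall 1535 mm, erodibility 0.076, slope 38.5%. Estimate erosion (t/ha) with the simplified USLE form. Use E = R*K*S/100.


Formula: E = R * K * S / 100  (simplified USLE)
R * K = 1535 * 0.076 = 116.66
E = 116.66 * 38.5 / 100 = 44.91 t/ha

44.91


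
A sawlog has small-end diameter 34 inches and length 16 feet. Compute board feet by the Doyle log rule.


Doyle: BF = (D - 4)^2 * L / 16
Adjusted diameter = 34 - 4 = 30 in
(D-4)^2 = 30^2 = 900
BF = 900 * 16 / 16 = 900 BF

900


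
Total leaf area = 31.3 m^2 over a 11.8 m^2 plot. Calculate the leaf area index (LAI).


Formula: LAI = total leaf area / ground area  (dimensionless)
LAI = 31.3 m^2 / 11.8 m^2
LAI = 2.65

2.65


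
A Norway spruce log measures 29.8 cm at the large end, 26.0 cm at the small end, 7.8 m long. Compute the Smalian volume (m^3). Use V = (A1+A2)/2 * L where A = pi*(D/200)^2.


Smalian: V = (A1 + A2)/2 * L,  A = pi*(D/200)^2
A1 = pi*(29.8/200)^2 = 0.069746 m^2
A2 = pi*(26.0/200)^2 = 0.053093 m^2
V = (0.069746+0.053093)/2*7.8 = 0.4791 m^3

0.4791


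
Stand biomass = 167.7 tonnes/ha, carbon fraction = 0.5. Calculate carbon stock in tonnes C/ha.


Formula: Carbon Stock = Biomass * Carbon Fraction
C = 167.7 t/ha * 0.5
C = 83.9 t C/ha

83.9


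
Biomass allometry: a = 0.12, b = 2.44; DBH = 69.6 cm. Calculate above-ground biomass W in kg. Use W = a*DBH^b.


Formula: W = a * DBH^b  (allometric power law)
DBH^b = 69.6^2.44 = 31330.4436
W = 0.12 * 31330.4436 = 3759.7 kg

3759.7


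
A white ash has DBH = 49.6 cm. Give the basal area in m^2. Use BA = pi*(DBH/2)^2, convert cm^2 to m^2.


Formula: BA = pi * (DBH/2)^2 / 10000  (cm^2 to m^2)
Radius = DBH/2 = 49.6/2 = 24.8 cm
BA = pi * 24.8^2 / 10000
   = 1932.2051 cm^2 / 10000
   = 0.1932 m^2

0.1932


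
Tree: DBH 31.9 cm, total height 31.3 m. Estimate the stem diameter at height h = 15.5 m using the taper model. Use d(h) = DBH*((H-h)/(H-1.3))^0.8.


Taper: d(h) = DBH * ((H - h) / (H - 1.3))^0.8
Numerator = H - h = 31.3 - 15.5 = 15.8 m
Denominator = H - 1.3 = 31.3 - 1.3 = 30.0 m
Ratio = 15.8 / 30.0 = 0.52667
d = 31.9 * 0.52667^0.8 = 19.1 cm

19.1


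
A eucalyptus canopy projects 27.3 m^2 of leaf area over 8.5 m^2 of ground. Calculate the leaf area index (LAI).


Formula: LAI = total leaf area / ground area  (dimensionless)
LAI = 27.3 m^2 / 8.5 m^2
LAI = 3.21

3.21


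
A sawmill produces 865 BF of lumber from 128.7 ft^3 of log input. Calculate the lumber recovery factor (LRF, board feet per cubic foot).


Formula: LRF = Lumber Output (BF) / Log Input (ft^3)
LRF = 865 BF / 128.7 ft^3
LRF = 6.72 BF/ft^3

6.72


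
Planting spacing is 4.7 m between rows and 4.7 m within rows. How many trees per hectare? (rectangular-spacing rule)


Formula: TPH = 10000 m^2/ha / (spacing_x * spacing_y)
Area per tree = 4.7 m * 4.7 m = 22.09 m^2
TPH = 10000 / 22.09 = 453 trees/ha

453


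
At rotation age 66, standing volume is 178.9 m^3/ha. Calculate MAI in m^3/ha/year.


Formula: MAI = Total Volume / Stand Age
MAI = 178.9 m^3/ha / 66 years
MAI = 2.71 m^3/ha/year

2.71


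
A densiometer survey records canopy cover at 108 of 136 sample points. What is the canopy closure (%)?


Formula: Canopy closure = covered points / total points * 100
Closure = 108 / 136 * 100
Closure = 0.7941 * 100 = 79.4%

79.4


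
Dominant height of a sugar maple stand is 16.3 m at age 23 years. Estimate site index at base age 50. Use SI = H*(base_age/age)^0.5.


Formula: SI = H_dom * (base_age / age)^0.5
Age ratio = 50 / 23 = 2.17391
sqrt(age_ratio) = 1.47442
SI = 16.3 * 1.47442 = 24.0 m

24.0


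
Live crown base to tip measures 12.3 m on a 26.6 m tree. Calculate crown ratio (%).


Formula: Crown Ratio = (Crown Length / Total Height) * 100
CR = (12.3 m / 26.6 m) * 100
CR = 0.4624 * 100 = 46.2%

46.2


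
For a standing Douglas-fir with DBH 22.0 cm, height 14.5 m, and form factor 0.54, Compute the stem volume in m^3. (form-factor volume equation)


Formula: V = pi * (DBH/200)^2 * H * ff
Radius = DBH/200 = 22.0/200 = 0.11 m
Radius^2 = 0.11^2 = 0.0121 m^2
V = pi * 0.0121 * 14.5 * 0.54
V = 0.298 m^3

0.298


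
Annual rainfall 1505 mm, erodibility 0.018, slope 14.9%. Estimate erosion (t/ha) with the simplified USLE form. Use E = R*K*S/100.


Formula: E = R * K * S / 100  (simplified USLE)
R * K = 1505 * 0.018 = 27.09
E = 27.09 * 14.9 / 100 = 4.04 t/ha

4.04


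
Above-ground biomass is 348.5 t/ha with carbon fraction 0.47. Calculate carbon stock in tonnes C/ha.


Formula: Carbon Stock = Biomass * Carbon Fraction
C = 348.5 t/ha * 0.47
C = 163.8 t C/ha

163.8


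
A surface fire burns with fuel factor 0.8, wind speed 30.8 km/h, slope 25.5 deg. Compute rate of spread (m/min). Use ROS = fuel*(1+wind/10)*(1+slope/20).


Formula: ROS = fuel * (1 + wind/10) * (1 + slope/20)
Wind factor = 1 + 30.8/10 = 4.08
Slope factor = 1 + 25.5/20 = 2.275
ROS = 0.8 * 4.08 * 2.275 = 7.43 m/min

7.43


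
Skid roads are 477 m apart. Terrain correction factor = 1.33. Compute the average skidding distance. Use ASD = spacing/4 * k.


Formula: ASD = (spacing / 4) * correction
Uncorrected distance = spacing / 4 = 477 / 4 = 119.25 m
ASD = 119.25 * 1.33 = 159 m

159


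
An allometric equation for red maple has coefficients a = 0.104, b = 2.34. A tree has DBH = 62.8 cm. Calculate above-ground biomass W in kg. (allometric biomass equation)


Formula: W = a * DBH^b  (allometric power law)
DBH^b = 62.8^2.34 = 16114.824
W = 0.104 * 16114.824 = 1675.9 kg

1675.9


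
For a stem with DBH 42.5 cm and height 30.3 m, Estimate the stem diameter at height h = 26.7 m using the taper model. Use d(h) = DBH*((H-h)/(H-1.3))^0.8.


Taper: d(h) = DBH * ((H - h) / (H - 1.3))^0.8
Numerator = H - h = 30.3 - 26.7 = 3.6 m
Denominator = H - 1.3 = 30.3 - 1.3 = 29.0 m
Ratio = 3.6 / 29.0 = 0.12414
d = 42.5 * 0.12414^0.8 = 8.0 cm

8.0


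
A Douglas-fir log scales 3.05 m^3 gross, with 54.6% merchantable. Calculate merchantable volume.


Formula: MV = V_total * (merchantable_pct / 100)
Merchantable fraction = 54.6% / 100 = 0.546
MV = 3.05 m^3 * 0.546 = 1.665 m^3

1.665


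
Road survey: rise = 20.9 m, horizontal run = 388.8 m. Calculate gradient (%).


Formula: Gradient = rise / run * 100
Gradient = 20.9 / 388.8 * 100 = 5.4%

5.4


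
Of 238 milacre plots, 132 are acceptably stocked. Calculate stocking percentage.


Formula: Stocking % = stocked plots / total plots * 100
Stocking = 132 / 238 * 100
Stocking = 0.5546 * 100 = 55.5%

55.5


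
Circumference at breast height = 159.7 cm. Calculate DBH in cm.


Formula: DBH = C / pi
DBH = 159.7 / pi
pi = 3.14159...
DBH = 50.8 cm

50.8


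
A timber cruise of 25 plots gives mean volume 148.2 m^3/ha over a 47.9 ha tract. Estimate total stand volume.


Formula: Total Volume = Mean Volume per ha * Total Area
Total Volume = 148.2 m^3/ha * 47.9 ha
Total Volume = 7099 m^3

7099


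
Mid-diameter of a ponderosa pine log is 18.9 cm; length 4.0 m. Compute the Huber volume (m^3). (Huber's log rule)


Huber: V = Am * L,  Am = pi*(Dm/200)^2
Am = pi*(18.9/200)^2 = 0.028055 m^2
V = 0.028055*4.0 = 0.1122 m^3

0.1122


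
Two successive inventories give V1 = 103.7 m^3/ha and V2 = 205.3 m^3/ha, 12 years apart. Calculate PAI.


Formula: PAI = (V_T2 - V_T1) / (T2 - T1)
Volume increment = 205.3 - 103.7 = 101.6 m^3/ha
PAI = 101.6 / 12 = 8.47 m^3/ha/year

8.47


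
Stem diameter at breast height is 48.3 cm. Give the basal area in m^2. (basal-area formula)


Formula: BA = pi * (DBH/2)^2 / 10000  (cm^2 to m^2)
Radius = DBH/2 = 48.3/2 = 24.15 cm
BA = pi * 24.15^2 / 10000
   = 1832.2475 cm^2 / 10000
   = 0.1832 m^2

0.1832


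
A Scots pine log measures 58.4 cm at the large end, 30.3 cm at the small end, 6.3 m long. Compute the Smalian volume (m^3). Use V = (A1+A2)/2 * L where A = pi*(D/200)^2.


Smalian: V = (A1 + A2)/2 * L,  A = pi*(D/200)^2
A1 = pi*(58.4/200)^2 = 0.267865 m^2
A2 = pi*(30.3/200)^2 = 0.072107 m^2
V = (0.267865+0.072107)/2*6.3 = 1.0709 m^3

1.0709


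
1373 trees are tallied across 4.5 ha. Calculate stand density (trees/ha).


Formula: Stand Density = N_trees / Area_ha
Density = 1373 trees / 4.5 ha
Density = 305 trees/ha

305


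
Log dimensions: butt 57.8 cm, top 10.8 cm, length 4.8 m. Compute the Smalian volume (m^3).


Smalian: V = (A1 + A2)/2 * L,  A = pi*(D/200)^2
A1 = pi*(57.8/200)^2 = 0.262389 m^2
A2 = pi*(10.8/200)^2 = 0.009161 m^2
V = (0.262389+0.009161)/2*4.8 = 0.6517 m^3

0.6517


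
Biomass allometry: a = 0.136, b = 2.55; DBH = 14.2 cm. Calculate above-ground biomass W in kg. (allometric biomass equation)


Formula: W = a * DBH^b  (allometric power law)
DBH^b = 14.2^2.55 = 867.6314
W = 0.136 * 867.6314 = 118.0 kg

118.0


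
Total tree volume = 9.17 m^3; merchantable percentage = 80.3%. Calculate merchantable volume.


Formula: MV = V_total * (merchantable_pct / 100)
Merchantable fraction = 80.3% / 100 = 0.803
MV = 9.17 m^3 * 0.803 = 7.364 m^3

7.364


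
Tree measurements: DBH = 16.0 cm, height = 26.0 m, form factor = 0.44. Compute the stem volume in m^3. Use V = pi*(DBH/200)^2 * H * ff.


Formula: V = pi * (DBH/200)^2 * H * ff
Radius = DBH/200 = 16.0/200 = 0.08 m
Radius^2 = 0.08^2 = 0.0064 m^2
V = pi * 0.0064 * 26.0 * 0.44
V = 0.23 m^3

0.23


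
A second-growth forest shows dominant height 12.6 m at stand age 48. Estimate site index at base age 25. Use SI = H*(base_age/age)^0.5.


Formula: SI = H_dom * (base_age / age)^0.5
Age ratio = 25 / 48 = 0.52083
sqrt(age_ratio) = 0.72169
SI = 12.6 * 0.72169 = 9.1 m

9.1


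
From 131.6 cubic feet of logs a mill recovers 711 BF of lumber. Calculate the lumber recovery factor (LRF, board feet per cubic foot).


Formula: LRF = Lumber Output (BF) / Log Input (ft^3)
LRF = 711 BF / 131.6 ft^3
LRF = 5.4 BF/ft^3

5.4


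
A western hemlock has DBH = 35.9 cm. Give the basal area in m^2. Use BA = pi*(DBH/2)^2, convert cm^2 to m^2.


Formula: BA = pi * (DBH/2)^2 / 10000  (cm^2 to m^2)
Radius = DBH/2 = 35.9/2 = 17.95 cm
BA = pi * 17.95^2 / 10000
   = 1012.229 cm^2 / 10000
   = 0.1012 m^2

0.1012


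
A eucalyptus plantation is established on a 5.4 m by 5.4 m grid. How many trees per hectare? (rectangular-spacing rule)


Formula: TPH = 10000 m^2/ha / (spacing_x * spacing_y)
Area per tree = 5.4 m * 5.4 m = 29.16 m^2
TPH = 10000 / 29.16 = 343 trees/ha

343


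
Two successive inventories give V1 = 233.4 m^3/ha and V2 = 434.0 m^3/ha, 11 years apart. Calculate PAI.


Formula: PAI = (V_T2 - V_T1) / (T2 - T1)
Volume increment = 434.0 - 233.4 = 200.6 m^3/ha
PAI = 200.6 / 11 = 18.24 m^3/ha/year

18.24


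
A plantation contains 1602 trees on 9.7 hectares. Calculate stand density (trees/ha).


Formula: Stand Density = N_trees / Area_ha
Density = 1602 trees / 9.7 ha
Density = 165 trees/ha

165


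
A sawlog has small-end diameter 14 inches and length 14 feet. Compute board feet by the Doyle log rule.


Doyle: BF = (D - 4)^2 * L / 16
Adjusted diameter = 14 - 4 = 10 in
(D-4)^2 = 10^2 = 100
BF = 100 * 14 / 16 = 88 BF

88


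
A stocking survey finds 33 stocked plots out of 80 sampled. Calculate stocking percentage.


Formula: Stocking % = stocked plots / total plots * 100
Stocking = 33 / 80 * 100
Stocking = 0.4125 * 100 = 41.3%

41.3


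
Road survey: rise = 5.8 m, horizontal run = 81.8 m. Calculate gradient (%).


Formula: Gradient = rise / run * 100
Gradient = 5.8 / 81.8 * 100 = 7.1%

7.1


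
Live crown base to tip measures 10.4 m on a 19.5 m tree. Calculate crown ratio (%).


Formula: Crown Ratio = (Crown Length / Total Height) * 100
CR = (10.4 m / 19.5 m) * 100
CR = 0.5333 * 100 = 53.3%

53.3


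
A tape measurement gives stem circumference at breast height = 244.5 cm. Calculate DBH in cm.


Formula: DBH = C / pi
DBH = 244.5 / pi
pi = 3.14159...
DBH = 77.8 cm

77.8


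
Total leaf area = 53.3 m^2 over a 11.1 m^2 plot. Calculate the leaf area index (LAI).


Formula: LAI = total leaf area / ground area  (dimensionless)
LAI = 53.3 m^2 / 11.1 m^2
LAI = 4.8

4.8


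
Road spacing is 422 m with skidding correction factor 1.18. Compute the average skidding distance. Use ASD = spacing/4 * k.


Formula: ASD = (spacing / 4) * correction
Uncorrected distance = spacing / 4 = 422 / 4 = 105.5 m
ASD = 105.5 * 1.18 = 124 m

124


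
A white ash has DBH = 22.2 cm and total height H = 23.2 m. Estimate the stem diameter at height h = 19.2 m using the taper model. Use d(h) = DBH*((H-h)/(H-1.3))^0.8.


Taper: d(h) = DBH * ((H - h) / (H - 1.3))^0.8
Numerator = H - h = 23.2 - 19.2 = 4.0 m
Denominator = H - 1.3 = 23.2 - 1.3 = 21.9 m
Ratio = 4.0 / 21.9 = 0.18265
d = 22.2 * 0.18265^0.8 = 5.7 cm

5.7


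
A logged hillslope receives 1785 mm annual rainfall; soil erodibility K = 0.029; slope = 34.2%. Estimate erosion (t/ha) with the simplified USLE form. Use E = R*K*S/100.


Formula: E = R * K * S / 100  (simplified USLE)
R * K = 1785 * 0.029 = 51.765
E = 51.765 * 34.2 / 100 = 17.7 t/ha

17.7


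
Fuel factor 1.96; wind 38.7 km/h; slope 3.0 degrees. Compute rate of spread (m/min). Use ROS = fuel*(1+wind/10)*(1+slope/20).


Formula: ROS = fuel * (1 + wind/10) * (1 + slope/20)
Wind factor = 1 + 38.7/10 = 4.87
Slope factor = 1 + 3.0/20 = 1.15
ROS = 1.96 * 4.87 * 1.15 = 10.98 m/min

10.98


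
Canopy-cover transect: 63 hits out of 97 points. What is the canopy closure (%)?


Formula: Canopy closure = covered points / total points * 100
Closure = 63 / 97 * 100
Closure = 0.6495 * 100 = 64.9%

64.9


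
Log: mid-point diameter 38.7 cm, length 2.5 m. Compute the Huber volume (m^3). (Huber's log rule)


Huber: V = Am * L,  Am = pi*(Dm/200)^2
Am = pi*(38.7/200)^2 = 0.117628 m^2
V = 0.117628*2.5 = 0.2941 m^3

0.2941


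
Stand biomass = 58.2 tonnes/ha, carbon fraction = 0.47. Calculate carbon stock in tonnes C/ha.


Formula: Carbon Stock = Biomass * Carbon Fraction
C = 58.2 t/ha * 0.47
C = 27.4 t C/ha

27.4


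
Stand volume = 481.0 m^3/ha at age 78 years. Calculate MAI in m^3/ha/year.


Formula: MAI = Total Volume / Stand Age
MAI = 481.0 m^3/ha / 78 years
MAI = 6.17 m^3/ha/year

6.17


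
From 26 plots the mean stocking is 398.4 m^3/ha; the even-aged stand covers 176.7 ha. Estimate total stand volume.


Formula: Total Volume = Mean Volume per ha * Total Area
Total Volume = 398.4 m^3/ha * 176.7 ha
Total Volume = 70397 m^3

70397


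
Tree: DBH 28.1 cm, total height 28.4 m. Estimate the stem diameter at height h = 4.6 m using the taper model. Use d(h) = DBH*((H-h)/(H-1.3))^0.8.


Taper: d(h) = DBH * ((H - h) / (H - 1.3))^0.8
Numerator = H - h = 28.4 - 4.6 = 23.8 m
Denominator = H - 1.3 = 28.4 - 1.3 = 27.1 m
Ratio = 23.8 / 27.1 = 0.87823
d = 28.1 * 0.87823^0.8 = 25.3 cm

25.3


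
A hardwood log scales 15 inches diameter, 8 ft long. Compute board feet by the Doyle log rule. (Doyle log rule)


Doyle: BF = (D - 4)^2 * L / 16
Adjusted diameter = 15 - 4 = 11 in
(D-4)^2 = 11^2 = 121
BF = 121 * 8 / 16 = 61 BF

61


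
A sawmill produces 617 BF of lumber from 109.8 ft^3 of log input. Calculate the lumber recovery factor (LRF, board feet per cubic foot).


Formula: LRF = Lumber Output (BF) / Log Input (ft^3)
LRF = 617 BF / 109.8 ft^3
LRF = 5.62 BF/ft^3

5.62


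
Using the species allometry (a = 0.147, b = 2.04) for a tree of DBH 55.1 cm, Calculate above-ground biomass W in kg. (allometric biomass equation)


Formula: W = a * DBH^b  (allometric power law)
DBH^b = 55.1^2.04 = 3564.0949
W = 0.147 * 3564.0949 = 523.9 kg

523.9


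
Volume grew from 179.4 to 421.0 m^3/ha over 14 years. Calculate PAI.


Formula: PAI = (V_T2 - V_T1) / (T2 - T1)
Volume increment = 421.0 - 179.4 = 241.6 m^3/ha
PAI = 241.6 / 14 = 17.26 m^3/ha/year

17.26


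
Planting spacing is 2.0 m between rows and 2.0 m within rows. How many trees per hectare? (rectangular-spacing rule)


Formula: TPH = 10000 m^2/ha / (spacing_x * spacing_y)
Area per tree = 2.0 m * 2.0 m = 4.0 m^2
TPH = 10000 / 4.0 = 2500 trees/ha

2500


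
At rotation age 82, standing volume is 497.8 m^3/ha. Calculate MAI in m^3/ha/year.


Formula: MAI = Total Volume / Stand Age
MAI = 497.8 m^3/ha / 82 years
MAI = 6.07 m^3/ha/year

6.07


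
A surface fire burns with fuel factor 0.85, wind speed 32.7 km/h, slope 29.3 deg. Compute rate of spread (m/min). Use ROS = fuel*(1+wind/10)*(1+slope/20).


Formula: ROS = fuel * (1 + wind/10) * (1 + slope/20)
Wind factor = 1 + 32.7/10 = 4.27
Slope factor = 1 + 29.3/20 = 2.465
ROS = 0.85 * 4.27 * 2.465 = 8.95 m/min

8.95


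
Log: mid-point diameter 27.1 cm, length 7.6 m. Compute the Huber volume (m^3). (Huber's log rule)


Huber: V = Am * L,  Am = pi*(Dm/200)^2
Am = pi*(27.1/200)^2 = 0.05768 m^2
V = 0.05768*7.6 = 0.4384 m^3

0.4384


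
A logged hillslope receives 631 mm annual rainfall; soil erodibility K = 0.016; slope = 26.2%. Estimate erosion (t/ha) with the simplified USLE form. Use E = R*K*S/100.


Formula: E = R * K * S / 100  (simplified USLE)
R * K = 631 * 0.016 = 10.096
E = 10.096 * 26.2 / 100 = 2.65 t/ha

2.65


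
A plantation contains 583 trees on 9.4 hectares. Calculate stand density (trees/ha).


Formula: Stand Density = N_trees / Area_ha
Density = 583 trees / 9.4 ha
Density = 62 trees/ha

62


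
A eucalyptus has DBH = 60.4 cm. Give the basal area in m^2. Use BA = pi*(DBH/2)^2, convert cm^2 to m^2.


Formula: BA = pi * (DBH/2)^2 / 10000  (cm^2 to m^2)
Radius = DBH/2 = 60.4/2 = 30.2 cm
BA = pi * 30.2^2 / 10000
   = 2865.2582 cm^2 / 10000
   = 0.2865 m^2

0.2865


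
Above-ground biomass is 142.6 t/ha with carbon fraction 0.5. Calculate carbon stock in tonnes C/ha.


Formula: Carbon Stock = Biomass * Carbon Fraction
C = 142.6 t/ha * 0.5
C = 71.3 t C/ha

71.3


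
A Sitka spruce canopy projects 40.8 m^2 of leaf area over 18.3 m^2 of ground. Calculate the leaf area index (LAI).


Formula: LAI = total leaf area / ground area  (dimensionless)
LAI = 40.8 m^2 / 18.3 m^2
LAI = 2.23

2.23


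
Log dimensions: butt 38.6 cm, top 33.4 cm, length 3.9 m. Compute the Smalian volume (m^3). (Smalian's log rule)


Smalian: V = (A1 + A2)/2 * L,  A = pi*(D/200)^2
A1 = pi*(38.6/200)^2 = 0.117021 m^2
A2 = pi*(33.4/200)^2 = 0.087616 m^2
V = (0.117021+0.087616)/2*3.9 = 0.399 m^3

0.399


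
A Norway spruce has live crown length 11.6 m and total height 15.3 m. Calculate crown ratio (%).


Formula: Crown Ratio = (Crown Length / Total Height) * 100
CR = (11.6 m / 15.3 m) * 100
CR = 0.7582 * 100 = 75.8%

75.8


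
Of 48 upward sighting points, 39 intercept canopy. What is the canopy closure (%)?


Formula: Canopy closure = covered points / total points * 100
Closure = 39 / 48 * 100
Closure = 0.8125 * 100 = 81.3%

81.3


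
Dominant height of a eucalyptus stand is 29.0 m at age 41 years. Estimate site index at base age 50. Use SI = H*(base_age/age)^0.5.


Formula: SI = H_dom * (base_age / age)^0.5
Age ratio = 50 / 41 = 1.21951
sqrt(age_ratio) = 1.10432
SI = 29.0 * 1.10432 = 32.0 m

32.0


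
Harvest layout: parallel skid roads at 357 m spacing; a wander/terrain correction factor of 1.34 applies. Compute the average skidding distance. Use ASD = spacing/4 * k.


Formula: ASD = (spacing / 4) * correction
Uncorrected distance = spacing / 4 = 357 / 4 = 89.25 m
ASD = 89.25 * 1.34 = 120 m

120
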